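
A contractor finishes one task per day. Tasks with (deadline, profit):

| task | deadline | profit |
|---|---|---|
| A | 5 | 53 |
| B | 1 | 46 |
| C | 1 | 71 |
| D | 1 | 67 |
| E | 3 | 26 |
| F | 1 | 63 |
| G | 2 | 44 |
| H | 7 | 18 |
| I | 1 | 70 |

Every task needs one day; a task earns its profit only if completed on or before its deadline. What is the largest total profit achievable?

212

Sort by profit descending; place each in the latest free slot ≤ its deadline.
Profit order: C=71 I=70 D=67 F=63 A=53 B=46 G=44 E=26 H=18
Assign: C→slot 1, I skipped, D skipped, F skipped, A→slot 5, B skipped, G→slot 2, E→slot 3, H→slot 7.
Slots: [1:C] [2:G] [3:E] [5:A] [7:H]
Profit = 71 + 44 + 26 + 53 + 18 = 212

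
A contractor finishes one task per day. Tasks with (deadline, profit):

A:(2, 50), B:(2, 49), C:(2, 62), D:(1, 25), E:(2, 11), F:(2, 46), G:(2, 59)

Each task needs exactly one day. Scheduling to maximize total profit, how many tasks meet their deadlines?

Take jobs in profit order; each goes to the latest open slot no later than its deadline.
By profit: C(d2,62), G(d2,59), A(d2,50), B(d2,49), F(d2,46), D(d1,25), E(d2,11)
C→slot 2; G→slot 1; A skipped; B skipped; F skipped; D skipped; E skipped.
2 of 7 scheduled.

2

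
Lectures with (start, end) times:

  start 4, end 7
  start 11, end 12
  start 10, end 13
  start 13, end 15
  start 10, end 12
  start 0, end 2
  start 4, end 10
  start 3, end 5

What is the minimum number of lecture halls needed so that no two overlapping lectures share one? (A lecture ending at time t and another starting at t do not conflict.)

3

The answer is the maximum number of intervals overlapping at any instant.
Events (time:±→running): 0:+→1 2:-→0 3:+→1 4:+→2 4:+→3 … peak 3.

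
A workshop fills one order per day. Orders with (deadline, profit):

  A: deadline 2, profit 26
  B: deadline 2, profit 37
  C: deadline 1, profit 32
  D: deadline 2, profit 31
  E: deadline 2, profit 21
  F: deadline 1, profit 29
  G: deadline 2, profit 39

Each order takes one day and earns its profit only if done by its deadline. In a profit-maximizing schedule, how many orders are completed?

By profit: G(d2,39), B(d2,37), C(d1,32), D(d2,31), F(d1,29), A(d2,26), E(d2,21)
G→slot 2; B→slot 1; C skipped; D skipped; F skipped; A skipped; E skipped.
2 of 7 scheduled.

2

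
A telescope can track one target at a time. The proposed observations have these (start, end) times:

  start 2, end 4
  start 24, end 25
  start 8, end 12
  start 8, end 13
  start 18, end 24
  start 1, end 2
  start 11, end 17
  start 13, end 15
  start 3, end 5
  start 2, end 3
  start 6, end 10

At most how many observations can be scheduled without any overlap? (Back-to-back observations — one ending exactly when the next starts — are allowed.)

By end time: (1,2), (2,3), (2,4), (3,5), (6,10), (8,12), (8,13), (13,15), (11,17), (18,24), (24,25).
Pick (1,2); next start ≥ 2 → (2,3); next start ≥ 3 → (3,5); next start ≥ 5 → (6,10); next start ≥ 10 → (13,15); next start ≥ 15 → (18,24); next start ≥ 24 → (24,25).
Selected 7 observations.

7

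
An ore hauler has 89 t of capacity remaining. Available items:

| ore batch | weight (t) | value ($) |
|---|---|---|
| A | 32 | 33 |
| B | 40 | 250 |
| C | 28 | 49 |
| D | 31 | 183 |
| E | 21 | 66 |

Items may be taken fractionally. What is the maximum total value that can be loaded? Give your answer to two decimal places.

489.57

Sort by value per unit weight and fill in that order.
Order: B (250/40=6.25) > D (183/31=5.90) > E (66/21=3.14) > C (49/28=1.75) > A (33/32=1.03)
Fill: take B (40 @ 250) → take D (31 @ 183) → take 18/21 of E → 56.57; 89/89 used.
Total value = 489.57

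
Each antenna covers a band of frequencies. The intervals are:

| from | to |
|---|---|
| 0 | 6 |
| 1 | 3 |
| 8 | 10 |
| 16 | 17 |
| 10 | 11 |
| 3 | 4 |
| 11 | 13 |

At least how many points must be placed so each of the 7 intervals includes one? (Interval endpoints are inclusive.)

Process intervals by earliest right end; each time one isn't hit yet, stab at its right endpoint.
Sorted: [1,3] [3,4] [0,6] [8,10] [10,11] [11,13] [16,17]
{[1,3],[3,4],[0,6]} hit by 3; {[8,10],[10,11]} hit by 10; {[11,13]} hit by 13; {[16,17]} hit by 17.
Points: 3, 10, 13, 17 (4 total).

4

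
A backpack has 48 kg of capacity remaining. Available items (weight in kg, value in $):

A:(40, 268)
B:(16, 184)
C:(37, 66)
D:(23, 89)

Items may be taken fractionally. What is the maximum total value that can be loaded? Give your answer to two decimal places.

398.40

Ratios (sorted): B 11.50, A 6.70, D 3.87, C 1.78
take B (16 @ 184); take 32/40 of A → 214.40. Capacity used 48/48.
Total value = 398.40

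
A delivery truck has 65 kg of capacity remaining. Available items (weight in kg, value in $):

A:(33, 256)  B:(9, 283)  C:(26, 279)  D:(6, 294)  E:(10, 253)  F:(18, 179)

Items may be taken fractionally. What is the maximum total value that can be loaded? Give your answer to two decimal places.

Sort by value per unit weight and fill in that order.
Order: D (294/6=49.00) > B (283/9=31.44) > E (253/10=25.30) > C (279/26=10.73) > F (179/18=9.94) > A (256/33=7.76)
Fill: take D (6 @ 294) → take B (9 @ 283) → take E (10 @ 253) → take C (26 @ 279) → take 14/18 of F → 139.22; 65/65 used.
Total value = 1248.22

1248.22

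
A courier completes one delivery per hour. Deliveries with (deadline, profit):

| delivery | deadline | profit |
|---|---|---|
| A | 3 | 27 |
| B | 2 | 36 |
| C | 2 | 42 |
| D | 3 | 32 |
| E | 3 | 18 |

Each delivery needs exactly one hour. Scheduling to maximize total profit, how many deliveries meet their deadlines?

3

Profit order: C=42 B=36 D=32 A=27 E=18
Assign: C→slot 2, B→slot 1, D→slot 3, A skipped, E skipped.
Slots: [1:B] [2:C] [3:D]
3 of 5 scheduled.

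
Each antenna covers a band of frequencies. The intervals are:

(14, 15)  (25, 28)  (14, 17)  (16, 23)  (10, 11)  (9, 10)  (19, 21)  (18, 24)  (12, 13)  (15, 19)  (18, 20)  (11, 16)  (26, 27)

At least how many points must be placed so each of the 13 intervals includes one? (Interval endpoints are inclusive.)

5

Process intervals by earliest right end; each time one isn't hit yet, stab at its right endpoint.
Sorted: [9,10] [10,11] [12,13] [14,15] [11,16] [14,17] [15,19] [18,20] [19,21] [16,23] [18,24] [26,27] [25,28]
{[9,10],[10,11]} hit by 10; {[12,13]} hit by 13; {[14,15],[11,16],[14,17],[15,19]} hit by 15; {[18,20],[19,21],[16,23],[18,24]} hit by 20; {[26,27],[25,28]} hit by 27.
Points: 10, 13, 15, 20, 27 (5 total).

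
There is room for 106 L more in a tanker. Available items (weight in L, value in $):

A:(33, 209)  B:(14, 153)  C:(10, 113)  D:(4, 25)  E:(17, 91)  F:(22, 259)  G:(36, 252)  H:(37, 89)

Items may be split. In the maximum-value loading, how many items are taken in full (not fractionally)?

4

Greedy by value/weight ratio, highest first.
Order: F (259/22=11.77) > C (113/10=11.30) > B (153/14=10.93) > G (252/36=7.00) > A (209/33=6.33) > D (25/4=6.25) > E (91/17=5.35) > H (89/37=2.41)
Fill: take F (22 @ 259) → take C (10 @ 113) → take B (14 @ 153) → take G (36 @ 252) → take 24/33 of A → 152.00; 106/106 used.
4 item(s) taken whole; one partial (take 24/33 of A).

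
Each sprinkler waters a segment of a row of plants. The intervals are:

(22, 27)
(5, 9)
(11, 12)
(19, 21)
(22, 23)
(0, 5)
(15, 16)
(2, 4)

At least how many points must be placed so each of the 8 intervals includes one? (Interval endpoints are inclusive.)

Process intervals by earliest right end; each time one isn't hit yet, stab at its right endpoint.
Sorted: [2,4] [0,5] [5,9] [11,12] [15,16] [19,21] [22,23] [22,27]
{[2,4],[0,5]} hit by 4; {[5,9]} hit by 9; {[11,12]} hit by 12; {[15,16]} hit by 16; {[19,21]} hit by 21; {[22,23],[22,27]} hit by 23.
Points: 4, 9, 12, 16, 21, 23 (6 total).

6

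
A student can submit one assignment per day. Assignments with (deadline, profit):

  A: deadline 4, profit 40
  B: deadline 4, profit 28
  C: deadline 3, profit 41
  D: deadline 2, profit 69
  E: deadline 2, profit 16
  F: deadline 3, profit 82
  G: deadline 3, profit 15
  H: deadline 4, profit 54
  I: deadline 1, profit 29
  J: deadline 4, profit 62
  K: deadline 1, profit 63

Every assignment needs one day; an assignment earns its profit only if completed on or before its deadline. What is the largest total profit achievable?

276

Profit order: F=82 D=69 K=63 J=62 H=54 C=41 A=40 I=29 B=28 E=16 G=15
Assign: F→slot 3, D→slot 2, K→slot 1, J→slot 4, H skipped, C skipped, A skipped, I skipped, B skipped, E skipped, G skipped.
Slots: [1:K] [2:D] [3:F] [4:J]
Profit = 63 + 69 + 82 + 62 = 276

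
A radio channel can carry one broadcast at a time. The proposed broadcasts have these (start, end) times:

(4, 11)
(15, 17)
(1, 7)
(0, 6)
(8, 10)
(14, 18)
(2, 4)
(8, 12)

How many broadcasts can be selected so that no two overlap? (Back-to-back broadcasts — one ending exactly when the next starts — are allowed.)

3

Order by finish time; keep every interval that doesn't clash with the previous kept one.
Sorted by end: (2,4)  (0,6)  (1,7)  (8,10)  (4,11)  (8,12)  (15,17)  (14,18)
take (2,4); skip (1,7); take (8,10); take (15,17).
Selected 3 broadcasts.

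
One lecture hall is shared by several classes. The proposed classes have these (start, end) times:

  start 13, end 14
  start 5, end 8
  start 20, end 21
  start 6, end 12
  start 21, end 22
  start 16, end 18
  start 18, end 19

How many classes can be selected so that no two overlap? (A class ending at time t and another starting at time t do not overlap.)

6

Greedy by earliest finish: after sorting by end time, pick each interval compatible with the last pick.
Sorted by end: (5,8)  (6,12)  (13,14)  (16,18)  (18,19)  (20,21)  (21,22)
take (5,8); take (13,14); take (16,18); take (18,19); take (20,21); take (21,22).
Selected 6 classes.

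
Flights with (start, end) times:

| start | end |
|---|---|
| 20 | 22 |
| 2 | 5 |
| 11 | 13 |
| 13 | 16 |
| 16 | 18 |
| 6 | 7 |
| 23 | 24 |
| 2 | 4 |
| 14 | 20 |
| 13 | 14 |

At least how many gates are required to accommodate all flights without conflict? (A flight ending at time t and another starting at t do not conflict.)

Events (time:±→running): 2:+→1 2:+→2 … peak 2.

2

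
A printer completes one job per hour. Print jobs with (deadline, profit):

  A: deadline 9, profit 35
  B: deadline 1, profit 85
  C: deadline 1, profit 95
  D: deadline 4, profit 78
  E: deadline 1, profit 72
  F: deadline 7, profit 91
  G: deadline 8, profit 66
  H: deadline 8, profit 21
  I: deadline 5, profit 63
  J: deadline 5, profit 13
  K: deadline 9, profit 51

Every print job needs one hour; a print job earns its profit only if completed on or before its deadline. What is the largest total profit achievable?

513

Take jobs in profit order; each goes to the latest open slot no later than its deadline.
By profit: C(d1,95), F(d7,91), B(d1,85), D(d4,78), E(d1,72), G(d8,66), I(d5,63), K(d9,51), A(d9,35), H(d8,21), J(d5,13)
C→slot 1; F→slot 7; B skipped; D→slot 4; E skipped; G→slot 8; I→slot 5; K→slot 9; A→slot 6; H→slot 3; J→slot 2.
Profit = 95 + 13 + 21 + 78 + 63 + 35 + 91 + 66 + 51 = 513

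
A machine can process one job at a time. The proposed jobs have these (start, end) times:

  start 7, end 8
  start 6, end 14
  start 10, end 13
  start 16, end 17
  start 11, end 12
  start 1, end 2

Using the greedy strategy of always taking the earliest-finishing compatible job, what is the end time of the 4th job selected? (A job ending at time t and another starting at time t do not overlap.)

17

Sort by end time and greedily take each interval whose start is ≥ the last chosen end.
Sorted by end: (1,2)  (7,8)  (11,12)  (10,13)  (6,14)  (16,17)
take (1,2); take (7,8); take (11,12); take (16,17).
Selected: (1,2) (7,8) (11,12) (16,17)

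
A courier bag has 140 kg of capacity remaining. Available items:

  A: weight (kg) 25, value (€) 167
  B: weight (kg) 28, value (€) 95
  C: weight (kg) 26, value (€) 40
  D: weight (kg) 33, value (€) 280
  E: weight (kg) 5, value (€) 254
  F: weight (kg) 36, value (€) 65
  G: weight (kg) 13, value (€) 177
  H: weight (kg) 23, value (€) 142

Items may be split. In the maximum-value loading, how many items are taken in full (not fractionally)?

Order: E (254/5=50.80) > G (177/13=13.62) > D (280/33=8.48) > A (167/25=6.68) > H (142/23=6.17) > B (95/28=3.39) > F (65/36=1.81) > C (40/26=1.54)
Fill: take E (5 @ 254) → take G (13 @ 177) → take D (33 @ 280) → take A (25 @ 167) → take H (23 @ 142) → take B (28 @ 95) → take 13/36 of F → 23.47; 140/140 used.
6 item(s) taken whole; one partial (take 13/36 of F).

6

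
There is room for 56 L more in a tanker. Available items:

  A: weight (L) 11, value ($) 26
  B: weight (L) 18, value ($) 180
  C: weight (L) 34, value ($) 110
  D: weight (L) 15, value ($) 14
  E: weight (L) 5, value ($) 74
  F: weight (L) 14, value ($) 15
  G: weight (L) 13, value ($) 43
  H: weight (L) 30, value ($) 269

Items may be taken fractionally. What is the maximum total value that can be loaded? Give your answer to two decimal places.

Ratios (sorted): E 14.80, B 10.00, H 8.97, G 3.31, C 3.24, A 2.36, F 1.07, D 0.93
take E (5 @ 74); take B (18 @ 180); take H (30 @ 269); take 3/13 of G → 9.92. Capacity used 56/56.
Total value = 532.92

532.92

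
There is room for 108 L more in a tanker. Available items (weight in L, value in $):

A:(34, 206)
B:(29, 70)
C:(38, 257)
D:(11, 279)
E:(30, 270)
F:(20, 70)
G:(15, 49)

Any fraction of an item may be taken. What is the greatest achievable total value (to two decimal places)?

Greedy by value/weight ratio, highest first.
Order: D (279/11=25.36) > E (270/30=9.00) > C (257/38=6.76) > A (206/34=6.06) > F (70/20=3.50) > G (49/15=3.27) > B (70/29=2.41)
Fill: take D (11 @ 279) → take E (30 @ 270) → take C (38 @ 257) → take 29/34 of A → 175.71; 108/108 used.
Total value = 981.71

981.71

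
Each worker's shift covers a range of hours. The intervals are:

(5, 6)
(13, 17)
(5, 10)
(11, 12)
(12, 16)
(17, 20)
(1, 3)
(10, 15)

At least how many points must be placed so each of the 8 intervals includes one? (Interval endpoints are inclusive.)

Sort by right endpoint; whenever an interval is uncovered, place a point at its right end.
By right end: [1,3]  [5,6]  [5,10]  [11,12]  [10,15]  [12,16]  [13,17]  [17,20]
[1,3] uncovered → point at 3; [5,6] uncovered → point at 6; [11,12] uncovered → point at 12; [13,17] uncovered → point at 17.
Points: 3, 6, 12, 17 (4 total).

4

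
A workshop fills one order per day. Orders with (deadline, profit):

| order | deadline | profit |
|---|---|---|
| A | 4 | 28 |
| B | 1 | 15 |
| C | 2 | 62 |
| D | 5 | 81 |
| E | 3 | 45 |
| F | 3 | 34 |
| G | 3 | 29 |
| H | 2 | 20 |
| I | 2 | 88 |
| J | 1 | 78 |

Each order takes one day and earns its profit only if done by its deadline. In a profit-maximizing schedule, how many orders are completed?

Profit order: I=88 D=81 J=78 C=62 E=45 F=34 G=29 A=28 H=20 B=15
Assign: I→slot 2, D→slot 5, J→slot 1, C skipped, E→slot 3, F skipped, G skipped, A→slot 4, H skipped, B skipped.
Slots: [1:J] [2:I] [3:E] [4:A] [5:D]
5 of 10 scheduled.

5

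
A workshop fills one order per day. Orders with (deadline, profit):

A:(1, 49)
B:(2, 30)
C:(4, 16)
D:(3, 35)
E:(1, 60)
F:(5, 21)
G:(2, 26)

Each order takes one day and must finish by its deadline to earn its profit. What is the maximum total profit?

162

By profit: E(d1,60), A(d1,49), D(d3,35), B(d2,30), G(d2,26), F(d5,21), C(d4,16)
E→slot 1; A skipped; D→slot 3; B→slot 2; G skipped; F→slot 5; C→slot 4.
Profit = 60 + 30 + 35 + 16 + 21 = 162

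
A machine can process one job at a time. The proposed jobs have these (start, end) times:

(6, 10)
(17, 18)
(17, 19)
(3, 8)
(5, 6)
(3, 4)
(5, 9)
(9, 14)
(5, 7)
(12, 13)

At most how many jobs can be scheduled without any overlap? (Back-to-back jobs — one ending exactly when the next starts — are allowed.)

Sort by end time and greedily take each interval whose start is ≥ the last chosen end.
Sorted by end: (3,4)  (5,6)  (5,7)  (3,8)  (5,9)  (6,10)  (12,13)  (9,14)  (17,18)  (17,19)
take (3,4); take (5,6); take (6,10); take (12,13); take (17,18); skip (17,19).
Selected 5 jobs.

5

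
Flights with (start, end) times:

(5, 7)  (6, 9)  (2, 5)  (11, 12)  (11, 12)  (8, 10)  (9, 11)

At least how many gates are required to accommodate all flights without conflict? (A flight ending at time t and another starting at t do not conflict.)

2

Events (time:±→running): 2:+→1 5:-→0 5:+→1 6:+→2 … peak 2.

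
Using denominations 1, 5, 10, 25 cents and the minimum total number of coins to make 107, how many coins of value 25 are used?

Greedy: take as many of the largest coin as possible, then repeat with the remainder.
107 − 4×25→7 − 1×5→2 − 2×1→0
Count of 25: 4

4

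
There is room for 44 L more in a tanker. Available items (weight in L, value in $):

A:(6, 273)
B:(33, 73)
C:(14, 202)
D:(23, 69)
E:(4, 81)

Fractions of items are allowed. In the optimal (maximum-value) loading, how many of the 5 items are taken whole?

3

Greedy by value/weight ratio, highest first.
Ratios (sorted): A 45.50, E 20.25, C 14.43, D 3.00, B 2.21
take A (6 @ 273); take E (4 @ 81); take C (14 @ 202); take 20/23 of D → 60.00. Capacity used 44/44.
3 item(s) taken whole; one partial (take 20/23 of D).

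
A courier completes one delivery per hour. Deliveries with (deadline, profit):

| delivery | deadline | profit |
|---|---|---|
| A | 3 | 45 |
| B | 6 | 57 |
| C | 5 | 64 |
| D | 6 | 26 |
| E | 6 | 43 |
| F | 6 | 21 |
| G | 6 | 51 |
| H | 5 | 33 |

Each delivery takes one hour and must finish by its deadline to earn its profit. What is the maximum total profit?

Take jobs in profit order; each goes to the latest open slot no later than its deadline.
By profit: C(d5,64), B(d6,57), G(d6,51), A(d3,45), E(d6,43), H(d5,33), D(d6,26), F(d6,21)
C→slot 5; B→slot 6; G→slot 4; A→slot 3; E→slot 2; H→slot 1; D skipped; F skipped.
Profit = 33 + 43 + 45 + 51 + 64 + 57 = 293

293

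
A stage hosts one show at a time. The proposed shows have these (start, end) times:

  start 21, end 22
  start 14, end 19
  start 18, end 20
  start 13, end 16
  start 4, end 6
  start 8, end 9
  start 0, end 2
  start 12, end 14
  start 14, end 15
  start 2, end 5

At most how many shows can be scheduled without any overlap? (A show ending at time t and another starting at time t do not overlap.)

Sorted by end: (0,2)  (2,5)  (4,6)  (8,9)  (12,14)  (14,15)  (13,16)  (14,19)  (18,20)  (21,22)
take (0,2); take (2,5); take (8,9); take (12,14); take (14,15); skip (13,16); take (18,20); take (21,22).
Selected 7 shows.

7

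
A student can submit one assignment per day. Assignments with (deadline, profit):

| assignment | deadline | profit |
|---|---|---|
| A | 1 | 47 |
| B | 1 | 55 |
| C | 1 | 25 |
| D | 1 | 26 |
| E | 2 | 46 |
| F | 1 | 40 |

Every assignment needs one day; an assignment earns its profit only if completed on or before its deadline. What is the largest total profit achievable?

101

Profit order: B=55 A=47 E=46 F=40 D=26 C=25
Assign: B→slot 1, A skipped, E→slot 2, F skipped, D skipped, C skipped.
Slots: [1:B] [2:E]
Profit = 55 + 46 = 101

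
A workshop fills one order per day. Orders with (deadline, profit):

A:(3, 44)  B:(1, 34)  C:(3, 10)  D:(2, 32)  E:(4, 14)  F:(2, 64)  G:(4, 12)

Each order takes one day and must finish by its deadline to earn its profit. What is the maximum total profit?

Profit order: F=64 A=44 B=34 D=32 E=14 G=12 C=10
Assign: F→slot 2, A→slot 3, B→slot 1, D skipped, E→slot 4, G skipped, C skipped.
Slots: [1:B] [2:F] [3:A] [4:E]
Profit = 34 + 64 + 44 + 14 = 156

156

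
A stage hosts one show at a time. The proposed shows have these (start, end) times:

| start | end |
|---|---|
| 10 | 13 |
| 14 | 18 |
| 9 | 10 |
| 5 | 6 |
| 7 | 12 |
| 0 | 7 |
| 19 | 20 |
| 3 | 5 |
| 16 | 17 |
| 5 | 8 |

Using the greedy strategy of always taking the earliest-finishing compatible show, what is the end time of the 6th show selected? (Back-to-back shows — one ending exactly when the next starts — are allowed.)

20

Sorted by end: (3,5)  (5,6)  (0,7)  (5,8)  (9,10)  (7,12)  (10,13)  (16,17)  (14,18)  (19,20)
take (3,5); take (5,6); skip (0,7); skip (5,8); take (9,10); skip (7,12); take (10,13); take (16,17); skip (14,18); take (19,20).
Selected: (3,5) (5,6) (9,10) (10,13) (16,17) (19,20)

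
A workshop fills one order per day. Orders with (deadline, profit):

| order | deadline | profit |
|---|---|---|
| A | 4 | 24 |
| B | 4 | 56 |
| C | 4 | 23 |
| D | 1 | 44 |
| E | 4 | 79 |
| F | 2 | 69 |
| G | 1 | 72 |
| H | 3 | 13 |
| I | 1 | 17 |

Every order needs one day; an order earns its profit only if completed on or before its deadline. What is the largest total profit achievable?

276

Sort by profit descending; place each in the latest free slot ≤ its deadline.
Profit order: E=79 G=72 F=69 B=56 D=44 A=24 C=23 I=17 H=13
Assign: E→slot 4, G→slot 1, F→slot 2, B→slot 3, D skipped, A skipped, C skipped, I skipped, H skipped.
Slots: [1:G] [2:F] [3:B] [4:E]
Profit = 72 + 69 + 56 + 79 = 276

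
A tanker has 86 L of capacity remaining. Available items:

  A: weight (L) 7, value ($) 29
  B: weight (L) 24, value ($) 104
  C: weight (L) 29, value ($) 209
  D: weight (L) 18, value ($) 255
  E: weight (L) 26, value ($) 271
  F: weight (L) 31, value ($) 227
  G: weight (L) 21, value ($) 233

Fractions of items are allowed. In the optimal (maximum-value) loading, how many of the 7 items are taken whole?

3

Order: D (255/18=14.17) > G (233/21=11.10) > E (271/26=10.42) > F (227/31=7.32) > C (209/29=7.21) > B (104/24=4.33) > A (29/7=4.14)
Fill: take D (18 @ 255) → take G (21 @ 233) → take E (26 @ 271) → take 21/31 of F → 153.77; 86/86 used.
3 item(s) taken whole; one partial (take 21/31 of F).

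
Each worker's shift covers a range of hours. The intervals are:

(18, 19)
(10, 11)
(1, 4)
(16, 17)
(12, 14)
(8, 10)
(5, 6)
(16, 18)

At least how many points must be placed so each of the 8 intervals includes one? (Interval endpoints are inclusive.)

Process intervals by earliest right end; each time one isn't hit yet, stab at its right endpoint.
Sorted: [1,4] [5,6] [8,10] [10,11] [12,14] [16,17] [16,18] [18,19]
{[1,4]} hit by 4; {[5,6]} hit by 6; {[8,10],[10,11]} hit by 10; {[12,14]} hit by 14; {[16,17],[16,18]} hit by 17; {[18,19]} hit by 19.
Points: 4, 6, 10, 14, 17, 19 (6 total).

6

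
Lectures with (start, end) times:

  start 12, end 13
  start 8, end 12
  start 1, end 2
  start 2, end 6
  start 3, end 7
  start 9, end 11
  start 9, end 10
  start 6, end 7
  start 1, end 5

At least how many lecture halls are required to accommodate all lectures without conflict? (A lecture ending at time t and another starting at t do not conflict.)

3

Count concurrent intervals with a sweep; the peak is the room count.
Events (time:±→running): 1:+→1 1:+→2 2:-→1 2:+→2 3:+→3 … peak 3.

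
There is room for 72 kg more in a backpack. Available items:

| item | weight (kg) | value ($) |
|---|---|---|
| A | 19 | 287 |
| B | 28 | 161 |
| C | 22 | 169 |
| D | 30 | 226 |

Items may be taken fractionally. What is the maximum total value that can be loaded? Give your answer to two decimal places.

Order: A (287/19=15.11) > C (169/22=7.68) > D (226/30=7.53) > B (161/28=5.75)
Fill: take A (19 @ 287) → take C (22 @ 169) → take D (30 @ 226) → take 1/28 of B → 5.75; 72/72 used.
Total value = 687.75

687.75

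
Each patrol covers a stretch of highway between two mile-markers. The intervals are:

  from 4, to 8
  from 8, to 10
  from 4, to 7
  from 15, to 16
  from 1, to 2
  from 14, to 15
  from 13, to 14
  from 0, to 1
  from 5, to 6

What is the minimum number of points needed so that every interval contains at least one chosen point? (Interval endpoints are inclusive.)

Sort by right endpoint; whenever an interval is uncovered, place a point at its right end.
By right end: [0,1]  [1,2]  [5,6]  [4,7]  [4,8]  [8,10]  [13,14]  [14,15]  [15,16]
[0,1] uncovered → point at 1; [5,6] uncovered → point at 6; [8,10] uncovered → point at 10; [13,14] uncovered → point at 14; [15,16] uncovered → point at 16.
Points: 1, 6, 10, 14, 16 (5 total).

5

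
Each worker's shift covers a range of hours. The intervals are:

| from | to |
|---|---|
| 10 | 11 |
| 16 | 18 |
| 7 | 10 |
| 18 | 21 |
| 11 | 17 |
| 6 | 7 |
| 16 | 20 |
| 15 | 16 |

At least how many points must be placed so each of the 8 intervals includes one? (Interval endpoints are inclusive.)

By right end: [6,7]  [7,10]  [10,11]  [15,16]  [11,17]  [16,18]  [16,20]  [18,21]
[6,7] uncovered → point at 7; [10,11] uncovered → point at 11; [15,16] uncovered → point at 16; [18,21] uncovered → point at 21.
Points: 7, 11, 16, 21 (4 total).

4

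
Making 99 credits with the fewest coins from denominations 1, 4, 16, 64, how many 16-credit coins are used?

99 = 1×64 + 2×16 + 3×1
Count of 16: 2

2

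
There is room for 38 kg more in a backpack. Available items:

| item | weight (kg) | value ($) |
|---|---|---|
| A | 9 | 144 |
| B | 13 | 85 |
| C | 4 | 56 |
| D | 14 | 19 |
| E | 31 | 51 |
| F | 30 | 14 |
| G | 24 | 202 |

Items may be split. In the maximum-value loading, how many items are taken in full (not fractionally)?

3

Order: A (144/9=16.00) > C (56/4=14.00) > G (202/24=8.42) > B (85/13=6.54) > E (51/31=1.65) > D (19/14=1.36) > F (14/30=0.47)
Fill: take A (9 @ 144) → take C (4 @ 56) → take G (24 @ 202) → take 1/13 of B → 6.54; 38/38 used.
3 item(s) taken whole; one partial (take 1/13 of B).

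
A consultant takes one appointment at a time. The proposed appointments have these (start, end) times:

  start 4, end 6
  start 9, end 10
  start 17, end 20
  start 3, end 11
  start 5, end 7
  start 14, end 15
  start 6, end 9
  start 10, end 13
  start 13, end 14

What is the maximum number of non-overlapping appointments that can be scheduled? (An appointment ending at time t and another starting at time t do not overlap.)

Order by finish time; keep every interval that doesn't clash with the previous kept one.
By end time: (4,6), (5,7), (6,9), (9,10), (3,11), (10,13), (13,14), (14,15), (17,20).
Pick (4,6); next start ≥ 6 → (6,9); next start ≥ 9 → (9,10); next start ≥ 10 → (10,13); next start ≥ 13 → (13,14); next start ≥ 14 → (14,15); next start ≥ 15 → (17,20).
Selected 7 appointments.

7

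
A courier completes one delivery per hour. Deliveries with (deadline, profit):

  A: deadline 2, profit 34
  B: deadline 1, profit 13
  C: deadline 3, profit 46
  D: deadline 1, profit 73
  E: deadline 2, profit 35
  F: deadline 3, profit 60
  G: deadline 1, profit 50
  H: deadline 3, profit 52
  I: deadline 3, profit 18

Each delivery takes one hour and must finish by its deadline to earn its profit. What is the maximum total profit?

185

Sort by profit descending; place each in the latest free slot ≤ its deadline.
Profit order: D=73 F=60 H=52 G=50 C=46 E=35 A=34 I=18 B=13
Assign: D→slot 1, F→slot 3, H→slot 2, G skipped, C skipped, E skipped, A skipped, I skipped, B skipped.
Slots: [1:D] [2:H] [3:F]
Profit = 73 + 52 + 60 = 185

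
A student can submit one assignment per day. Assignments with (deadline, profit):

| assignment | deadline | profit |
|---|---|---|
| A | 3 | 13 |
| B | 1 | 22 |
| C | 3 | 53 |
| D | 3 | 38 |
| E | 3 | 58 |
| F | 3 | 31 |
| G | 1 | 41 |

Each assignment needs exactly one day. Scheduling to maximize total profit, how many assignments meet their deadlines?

3

Take jobs in profit order; each goes to the latest open slot no later than its deadline.
By profit: E(d3,58), C(d3,53), G(d1,41), D(d3,38), F(d3,31), B(d1,22), A(d3,13)
E→slot 3; C→slot 2; G→slot 1; D skipped; F skipped; B skipped; A skipped.
3 of 7 scheduled.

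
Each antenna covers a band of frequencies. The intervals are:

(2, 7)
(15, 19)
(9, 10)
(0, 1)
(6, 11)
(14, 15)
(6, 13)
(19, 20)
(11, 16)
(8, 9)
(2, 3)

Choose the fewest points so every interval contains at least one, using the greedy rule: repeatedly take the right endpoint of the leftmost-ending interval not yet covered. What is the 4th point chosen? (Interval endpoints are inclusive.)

15

By right end: [0,1]  [2,3]  [2,7]  [8,9]  [9,10]  [6,11]  [6,13]  [14,15]  [11,16]  [15,19]  [19,20]
[0,1] uncovered → point at 1; [2,3] uncovered → point at 3; [8,9] uncovered → point at 9; [14,15] uncovered → point at 15; [19,20] uncovered → point at 20.
Points: 1, 3, 9, 15, 20 (5 total).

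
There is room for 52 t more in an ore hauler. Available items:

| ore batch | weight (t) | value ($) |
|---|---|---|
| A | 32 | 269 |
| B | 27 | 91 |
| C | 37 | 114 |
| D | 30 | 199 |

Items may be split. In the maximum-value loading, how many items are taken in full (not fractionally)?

1

Order: A (269/32=8.41) > D (199/30=6.63) > B (91/27=3.37) > C (114/37=3.08)
Fill: take A (32 @ 269) → take 20/30 of D → 132.67; 52/52 used.
1 item(s) taken whole; one partial (take 20/30 of D).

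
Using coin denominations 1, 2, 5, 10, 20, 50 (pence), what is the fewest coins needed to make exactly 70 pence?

Greedy: take as many of the largest coin as possible, then repeat with the remainder.
70 = 1×50 + 1×20
Total coins = 1 + 1 = 2

2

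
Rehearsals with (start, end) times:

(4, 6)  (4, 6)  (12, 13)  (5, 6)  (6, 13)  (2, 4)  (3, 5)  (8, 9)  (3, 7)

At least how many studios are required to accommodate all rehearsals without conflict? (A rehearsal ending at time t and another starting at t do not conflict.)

Count concurrent intervals with a sweep; the peak is the room count.
starts: [2, 3, 3, 4, 4, 5, 6, 8, 12]
ends:   [4, 5, 6, 6, 6, 7, 9, 13, 13]
s2→1 s3→2 s3→3 e4→2 s4→3 s4→4  — peak 4.

4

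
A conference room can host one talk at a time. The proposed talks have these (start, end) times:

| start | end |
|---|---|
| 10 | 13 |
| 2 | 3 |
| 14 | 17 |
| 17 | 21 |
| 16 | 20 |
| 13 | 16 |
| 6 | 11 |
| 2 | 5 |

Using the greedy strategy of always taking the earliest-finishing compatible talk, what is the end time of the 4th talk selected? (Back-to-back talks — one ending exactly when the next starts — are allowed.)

20

Sort by end time and greedily take each interval whose start is ≥ the last chosen end.
By end time: (2,3), (2,5), (6,11), (10,13), (13,16), (14,17), (16,20), (17,21).
Pick (2,3); next start ≥ 3 → (6,11); next start ≥ 11 → (13,16); next start ≥ 16 → (16,20).
Selected: (2,3) (6,11) (13,16) (16,20)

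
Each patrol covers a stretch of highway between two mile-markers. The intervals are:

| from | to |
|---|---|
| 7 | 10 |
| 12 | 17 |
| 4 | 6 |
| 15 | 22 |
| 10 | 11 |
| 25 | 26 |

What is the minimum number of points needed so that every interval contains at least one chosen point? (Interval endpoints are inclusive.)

Process intervals by earliest right end; each time one isn't hit yet, stab at its right endpoint.
Sorted: [4,6] [7,10] [10,11] [12,17] [15,22] [25,26]
{[4,6]} hit by 6; {[7,10],[10,11]} hit by 10; {[12,17],[15,22]} hit by 17; {[25,26]} hit by 26.
Points: 6, 10, 17, 26 (4 total).

4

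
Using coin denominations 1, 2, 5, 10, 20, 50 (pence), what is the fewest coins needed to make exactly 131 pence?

5

Greedy: take as many of the largest coin as possible, then repeat with the remainder.
131 − 2×50→31 − 1×20→11 − 1×10→1 − 1×1→0
Total coins = 2 + 1 + 1 + 1 = 5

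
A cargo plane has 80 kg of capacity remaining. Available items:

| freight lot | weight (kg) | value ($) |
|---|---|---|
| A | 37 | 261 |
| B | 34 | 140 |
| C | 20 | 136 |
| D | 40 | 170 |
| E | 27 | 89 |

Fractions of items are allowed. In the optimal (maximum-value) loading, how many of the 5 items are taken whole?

Sort by value per unit weight and fill in that order.
Order: A (261/37=7.05) > C (136/20=6.80) > D (170/40=4.25) > B (140/34=4.12) > E (89/27=3.30)
Fill: take A (37 @ 261) → take C (20 @ 136) → take 23/40 of D → 97.75; 80/80 used.
2 item(s) taken whole; one partial (take 23/40 of D).

2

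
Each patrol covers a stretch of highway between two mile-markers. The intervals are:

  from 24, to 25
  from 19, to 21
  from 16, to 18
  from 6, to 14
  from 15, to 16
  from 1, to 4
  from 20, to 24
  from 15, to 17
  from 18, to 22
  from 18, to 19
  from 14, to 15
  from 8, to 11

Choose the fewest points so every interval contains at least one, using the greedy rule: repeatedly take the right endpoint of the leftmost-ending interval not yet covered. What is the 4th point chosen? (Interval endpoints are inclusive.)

By right end: [1,4]  [8,11]  [6,14]  [14,15]  [15,16]  [15,17]  [16,18]  [18,19]  [19,21]  [18,22]  [20,24]  [24,25]
[1,4] uncovered → point at 4; [8,11] uncovered → point at 11; [14,15] uncovered → point at 15; [16,18] uncovered → point at 18; [19,21] uncovered → point at 21; [24,25] uncovered → point at 25.
Points: 4, 11, 15, 18, 21, 25 (6 total).

18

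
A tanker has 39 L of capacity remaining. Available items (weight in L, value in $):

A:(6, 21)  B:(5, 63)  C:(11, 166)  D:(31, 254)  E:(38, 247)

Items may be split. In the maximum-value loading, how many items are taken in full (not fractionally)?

Ratios (sorted): C 15.09, B 12.60, D 8.19, E 6.50, A 3.50
take C (11 @ 166); take B (5 @ 63); take 23/31 of D → 188.45. Capacity used 39/39.
2 item(s) taken whole; one partial (take 23/31 of D).

2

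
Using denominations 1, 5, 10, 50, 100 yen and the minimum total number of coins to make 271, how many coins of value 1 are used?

Use the largest denomination that fits, subtract, and repeat.
271 = 2×100 + 1×50 + 2×10 + 1×1
Count of 1: 1

1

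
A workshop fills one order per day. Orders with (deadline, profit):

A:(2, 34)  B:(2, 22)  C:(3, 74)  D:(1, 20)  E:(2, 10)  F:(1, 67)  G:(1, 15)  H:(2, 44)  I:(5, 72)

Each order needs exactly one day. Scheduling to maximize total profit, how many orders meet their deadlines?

4

Take jobs in profit order; each goes to the latest open slot no later than its deadline.
Profit order: C=74 I=72 F=67 H=44 A=34 B=22 D=20 G=15 E=10
Assign: C→slot 3, I→slot 5, F→slot 1, H→slot 2, A skipped, B skipped, D skipped, G skipped, E skipped.
Slots: [1:F] [2:H] [3:C] [5:I]
4 of 9 scheduled.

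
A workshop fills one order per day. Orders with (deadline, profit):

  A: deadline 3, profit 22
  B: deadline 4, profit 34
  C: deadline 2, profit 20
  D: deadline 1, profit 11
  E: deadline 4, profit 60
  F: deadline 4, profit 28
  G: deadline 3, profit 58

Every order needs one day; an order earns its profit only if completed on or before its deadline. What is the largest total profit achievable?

180

By profit: E(d4,60), G(d3,58), B(d4,34), F(d4,28), A(d3,22), C(d2,20), D(d1,11)
E→slot 4; G→slot 3; B→slot 2; F→slot 1; A skipped; C skipped; D skipped.
Profit = 28 + 34 + 58 + 60 = 180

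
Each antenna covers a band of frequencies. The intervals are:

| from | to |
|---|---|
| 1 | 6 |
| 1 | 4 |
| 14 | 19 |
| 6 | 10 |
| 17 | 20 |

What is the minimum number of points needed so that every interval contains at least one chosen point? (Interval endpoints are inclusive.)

Sorted: [1,4] [1,6] [6,10] [14,19] [17,20]
{[1,4],[1,6]} hit by 4; {[6,10]} hit by 10; {[14,19],[17,20]} hit by 19.
Points: 4, 10, 19 (3 total).

3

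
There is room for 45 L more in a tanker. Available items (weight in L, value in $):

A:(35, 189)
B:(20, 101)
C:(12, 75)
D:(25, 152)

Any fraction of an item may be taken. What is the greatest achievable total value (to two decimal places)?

270.20

Order: C (75/12=6.25) > D (152/25=6.08) > A (189/35=5.40) > B (101/20=5.05)
Fill: take C (12 @ 75) → take D (25 @ 152) → take 8/35 of A → 43.20; 45/45 used.
Total value = 270.20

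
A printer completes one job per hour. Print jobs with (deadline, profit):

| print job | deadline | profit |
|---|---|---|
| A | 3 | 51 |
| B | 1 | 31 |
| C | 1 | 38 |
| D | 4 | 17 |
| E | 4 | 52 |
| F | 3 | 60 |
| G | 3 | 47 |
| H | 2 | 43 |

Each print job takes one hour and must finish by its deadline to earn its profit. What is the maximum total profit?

Profit order: F=60 E=52 A=51 G=47 H=43 C=38 B=31 D=17
Assign: F→slot 3, E→slot 4, A→slot 2, G→slot 1, H skipped, C skipped, B skipped, D skipped.
Slots: [1:G] [2:A] [3:F] [4:E]
Profit = 47 + 51 + 60 + 52 = 210

210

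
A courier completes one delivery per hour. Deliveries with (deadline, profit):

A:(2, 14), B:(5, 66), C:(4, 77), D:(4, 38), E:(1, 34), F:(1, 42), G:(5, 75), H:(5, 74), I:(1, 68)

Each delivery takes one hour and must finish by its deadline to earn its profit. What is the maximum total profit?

By profit: C(d4,77), G(d5,75), H(d5,74), I(d1,68), B(d5,66), F(d1,42), D(d4,38), E(d1,34), A(d2,14)
C→slot 4; G→slot 5; H→slot 3; I→slot 1; B→slot 2; F skipped; D skipped; E skipped; A skipped.
Profit = 68 + 66 + 74 + 77 + 75 = 360

360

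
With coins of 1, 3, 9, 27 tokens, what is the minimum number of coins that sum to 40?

4

40 − 1×27→13 − 1×9→4 − 1×3→1 − 1×1→0
Total coins = 1 + 1 + 1 + 1 = 4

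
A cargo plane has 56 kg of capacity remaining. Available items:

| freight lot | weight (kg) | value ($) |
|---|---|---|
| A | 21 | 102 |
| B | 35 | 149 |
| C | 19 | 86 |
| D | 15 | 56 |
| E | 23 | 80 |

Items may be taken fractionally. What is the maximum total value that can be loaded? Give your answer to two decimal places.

Order: A (102/21=4.86) > C (86/19=4.53) > B (149/35=4.26) > D (56/15=3.73) > E (80/23=3.48)
Fill: take A (21 @ 102) → take C (19 @ 86) → take 16/35 of B → 68.11; 56/56 used.
Total value = 256.11

256.11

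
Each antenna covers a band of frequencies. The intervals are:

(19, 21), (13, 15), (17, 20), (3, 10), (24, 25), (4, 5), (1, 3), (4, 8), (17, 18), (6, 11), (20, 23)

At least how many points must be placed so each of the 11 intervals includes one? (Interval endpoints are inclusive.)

Sort by right endpoint; whenever an interval is uncovered, place a point at its right end.
Sorted: [1,3] [4,5] [4,8] [3,10] [6,11] [13,15] [17,18] [17,20] [19,21] [20,23] [24,25]
{[1,3]} hit by 3; {[4,5],[4,8],[3,10]} hit by 5; {[6,11]} hit by 11; {[13,15]} hit by 15; {[17,18],[17,20]} hit by 18; {[19,21],[20,23]} hit by 21; {[24,25]} hit by 25.
Points: 3, 5, 11, 15, 18, 21, 25 (7 total).

7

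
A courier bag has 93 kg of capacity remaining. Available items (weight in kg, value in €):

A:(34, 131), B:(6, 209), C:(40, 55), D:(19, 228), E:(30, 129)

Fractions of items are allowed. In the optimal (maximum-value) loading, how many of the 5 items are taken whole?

4

Sort by value per unit weight and fill in that order.
Ratios (sorted): B 34.83, D 12.00, E 4.30, A 3.85, C 1.38
take B (6 @ 209); take D (19 @ 228); take E (30 @ 129); take A (34 @ 131); take 4/40 of C → 5.50. Capacity used 93/93.
4 item(s) taken whole; one partial (take 4/40 of C).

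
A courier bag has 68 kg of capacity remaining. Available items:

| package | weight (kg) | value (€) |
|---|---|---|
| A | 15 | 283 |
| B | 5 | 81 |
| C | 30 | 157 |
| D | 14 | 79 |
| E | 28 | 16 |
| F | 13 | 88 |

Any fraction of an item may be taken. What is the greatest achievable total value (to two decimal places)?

640.90

Sort by value per unit weight and fill in that order.
Order: A (283/15=18.87) > B (81/5=16.20) > F (88/13=6.77) > D (79/14=5.64) > C (157/30=5.23) > E (16/28=0.57)
Fill: take A (15 @ 283) → take B (5 @ 81) → take F (13 @ 88) → take D (14 @ 79) → take 21/30 of C → 109.90; 68/68 used.
Total value = 640.90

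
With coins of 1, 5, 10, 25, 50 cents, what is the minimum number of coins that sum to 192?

8

Use the largest denomination that fits, subtract, and repeat.
192 − 3×50→42 − 1×25→17 − 1×10→7 − 1×5→2 − 2×1→0
Total coins = 3 + 1 + 1 + 1 + 2 = 8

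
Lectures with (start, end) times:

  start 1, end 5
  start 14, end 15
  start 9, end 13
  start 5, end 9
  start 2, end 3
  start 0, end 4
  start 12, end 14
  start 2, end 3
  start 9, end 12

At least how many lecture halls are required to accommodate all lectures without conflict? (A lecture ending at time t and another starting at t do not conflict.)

Count concurrent intervals with a sweep; the peak is the room count.
Events (time:±→running): 0:+→1 1:+→2 2:+→3 2:+→4 … peak 4.

4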